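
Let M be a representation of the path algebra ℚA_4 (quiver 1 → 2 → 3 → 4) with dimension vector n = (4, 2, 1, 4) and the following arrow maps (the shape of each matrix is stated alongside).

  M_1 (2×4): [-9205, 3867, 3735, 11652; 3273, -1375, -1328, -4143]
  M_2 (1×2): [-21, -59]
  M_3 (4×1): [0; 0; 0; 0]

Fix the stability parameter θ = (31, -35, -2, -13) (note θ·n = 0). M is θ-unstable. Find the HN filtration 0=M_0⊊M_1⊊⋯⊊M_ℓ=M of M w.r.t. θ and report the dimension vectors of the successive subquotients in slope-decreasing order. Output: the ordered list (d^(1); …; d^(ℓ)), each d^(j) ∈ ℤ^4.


Via rank(M_{q-1}∘⋯∘M_p): M ≅ I[1,1]^2, I[1,2], I[1,3], I[4,4]^4.
μ_θ-semistable layers: μ^(1)=31; μ^(2)=-2; μ^(3)=-13

((2, 0, 0, 0); (2, 2, 1, 0); (0, 0, 0, 4))


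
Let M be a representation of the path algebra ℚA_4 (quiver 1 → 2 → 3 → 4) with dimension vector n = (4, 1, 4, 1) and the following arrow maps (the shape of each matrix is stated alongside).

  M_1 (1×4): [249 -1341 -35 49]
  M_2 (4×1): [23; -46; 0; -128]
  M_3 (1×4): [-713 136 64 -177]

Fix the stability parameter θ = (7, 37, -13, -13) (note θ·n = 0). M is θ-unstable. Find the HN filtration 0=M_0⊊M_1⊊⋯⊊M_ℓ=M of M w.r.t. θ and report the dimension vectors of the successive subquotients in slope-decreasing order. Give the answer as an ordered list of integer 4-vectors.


Interval decomposition of M: I[1,1]^3, I[1,4], I[3,3]^3.
HN type (ℓ=3): μ^(1)=7; μ^(2)=9/2; μ^(3)=-13

((3, 0, 0, 0); (1, 1, 1, 1); (0, 0, 3, 0))


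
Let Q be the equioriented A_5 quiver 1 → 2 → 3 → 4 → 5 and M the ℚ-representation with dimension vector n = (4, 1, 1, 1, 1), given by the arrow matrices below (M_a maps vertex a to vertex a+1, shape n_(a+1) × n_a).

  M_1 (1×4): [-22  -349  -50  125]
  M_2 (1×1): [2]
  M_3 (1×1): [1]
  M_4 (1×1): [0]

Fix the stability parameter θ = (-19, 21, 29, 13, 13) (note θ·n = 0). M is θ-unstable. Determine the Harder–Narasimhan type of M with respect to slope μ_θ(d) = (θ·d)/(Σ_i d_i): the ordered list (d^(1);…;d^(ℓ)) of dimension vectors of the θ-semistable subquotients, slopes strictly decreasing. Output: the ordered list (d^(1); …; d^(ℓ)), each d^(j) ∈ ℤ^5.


Barcode: M ≅ I[1,1]^3, I[1,4], I[5,5]. HN layers by μ_θ (3 steps, strictly decreasing):
  μ^(1)=21; μ^(2)=13; μ^(3)=-19

((0, 1, 1, 1, 0); (0, 0, 0, 0, 1); (4, 0, 0, 0, 0))


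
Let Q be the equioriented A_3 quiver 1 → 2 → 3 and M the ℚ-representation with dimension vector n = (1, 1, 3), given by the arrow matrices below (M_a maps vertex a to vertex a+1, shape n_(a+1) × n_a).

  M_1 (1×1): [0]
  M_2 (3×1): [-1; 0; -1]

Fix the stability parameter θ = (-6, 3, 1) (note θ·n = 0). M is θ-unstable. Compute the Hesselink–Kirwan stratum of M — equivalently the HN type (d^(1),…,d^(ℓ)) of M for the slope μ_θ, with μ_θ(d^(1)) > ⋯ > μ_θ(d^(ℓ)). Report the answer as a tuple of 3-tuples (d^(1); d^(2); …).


Barcode: M ≅ I[1,1], I[2,3], I[3,3]^2. HN layers by μ_θ (3 steps, strictly decreasing):
  μ^(1)=2; μ^(2)=1; μ^(3)=-6

((0, 1, 1); (0, 0, 2); (1, 0, 0))


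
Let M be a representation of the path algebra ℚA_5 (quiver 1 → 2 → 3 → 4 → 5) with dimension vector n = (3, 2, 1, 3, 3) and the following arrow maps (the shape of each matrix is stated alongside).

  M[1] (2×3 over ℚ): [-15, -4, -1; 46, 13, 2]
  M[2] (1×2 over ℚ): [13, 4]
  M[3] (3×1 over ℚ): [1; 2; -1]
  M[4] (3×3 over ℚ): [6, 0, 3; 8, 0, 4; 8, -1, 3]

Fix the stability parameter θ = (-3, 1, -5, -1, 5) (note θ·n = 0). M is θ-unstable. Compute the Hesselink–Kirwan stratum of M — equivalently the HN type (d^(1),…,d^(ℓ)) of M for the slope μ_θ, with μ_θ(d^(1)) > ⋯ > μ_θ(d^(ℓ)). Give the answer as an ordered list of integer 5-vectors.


Barcode: M ≅ I[1,1], I[1,2], I[1,5], I[4,4], I[4,5], I[5,5]. HN layers by μ_θ (5 steps, strictly decreasing):
  μ^(1)=5; μ^(2)=1; μ^(3)=-1; μ^(4)=-2; μ^(5)=-3

((0, 0, 0, 0, 3); (0, 1, 0, 0, 0); (0, 0, 0, 3, 0); (0, 1, 1, 0, 0); (3, 0, 0, 0, 0))


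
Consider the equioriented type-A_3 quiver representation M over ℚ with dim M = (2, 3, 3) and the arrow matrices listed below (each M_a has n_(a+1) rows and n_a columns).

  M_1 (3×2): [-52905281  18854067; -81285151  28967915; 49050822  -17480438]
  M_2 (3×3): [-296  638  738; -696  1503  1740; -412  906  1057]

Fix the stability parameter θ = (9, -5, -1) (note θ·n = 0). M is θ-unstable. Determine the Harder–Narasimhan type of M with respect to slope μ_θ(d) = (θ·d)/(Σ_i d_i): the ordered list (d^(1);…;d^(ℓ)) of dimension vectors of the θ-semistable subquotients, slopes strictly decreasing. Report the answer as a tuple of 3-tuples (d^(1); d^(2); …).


Interval decomposition of M: I[1,2], I[1,3], I[2,3], I[3,3].
HN type (ℓ=4): μ^(1)=2; μ^(2)=1; μ^(3)=-1; μ^(4)=-5

((1, 1, 0); (1, 1, 1); (0, 0, 2); (0, 1, 0))


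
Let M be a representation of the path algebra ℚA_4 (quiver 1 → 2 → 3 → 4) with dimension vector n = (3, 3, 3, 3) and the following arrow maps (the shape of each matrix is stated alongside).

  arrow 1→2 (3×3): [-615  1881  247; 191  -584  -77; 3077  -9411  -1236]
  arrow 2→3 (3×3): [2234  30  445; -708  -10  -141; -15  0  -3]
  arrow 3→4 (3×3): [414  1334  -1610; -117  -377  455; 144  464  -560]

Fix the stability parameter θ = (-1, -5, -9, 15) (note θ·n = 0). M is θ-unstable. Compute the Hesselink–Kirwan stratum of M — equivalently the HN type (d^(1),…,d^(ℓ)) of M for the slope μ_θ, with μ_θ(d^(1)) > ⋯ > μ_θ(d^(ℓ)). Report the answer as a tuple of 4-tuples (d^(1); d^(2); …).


Via rank(M_{q-1}∘⋯∘M_p): M ≅ I[1,2], I[1,3], I[1,4], I[3,3], I[4,4]^2.
μ_θ-semistable layers: μ^(1)=15; μ^(2)=-3; μ^(3)=-5; μ^(4)=-9

((0, 0, 0, 3); (1, 1, 0, 0); (2, 2, 2, 0); (0, 0, 1, 0))


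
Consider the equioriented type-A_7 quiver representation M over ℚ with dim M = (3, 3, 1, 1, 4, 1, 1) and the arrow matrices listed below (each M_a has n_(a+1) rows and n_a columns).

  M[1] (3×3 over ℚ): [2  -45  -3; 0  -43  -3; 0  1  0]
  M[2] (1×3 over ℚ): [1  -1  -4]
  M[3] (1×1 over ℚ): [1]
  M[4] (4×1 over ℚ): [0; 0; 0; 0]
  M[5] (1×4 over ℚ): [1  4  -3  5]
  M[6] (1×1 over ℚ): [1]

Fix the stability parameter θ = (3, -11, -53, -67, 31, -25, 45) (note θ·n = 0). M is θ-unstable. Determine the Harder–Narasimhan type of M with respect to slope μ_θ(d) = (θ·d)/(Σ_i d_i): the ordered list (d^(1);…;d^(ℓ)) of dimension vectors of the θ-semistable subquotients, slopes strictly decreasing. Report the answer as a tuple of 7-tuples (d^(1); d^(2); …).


Via rank(M_{q-1}∘⋯∘M_p): M ≅ I[1,2]^2, I[1,4], I[5,5]^3, I[5,7].
μ_θ-semistable layers: μ^(1)=45; μ^(2)=31; μ^(3)=3; μ^(4)=-4; μ^(5)=-32

((0, 0, 0, 0, 0, 0, 1); (0, 0, 0, 0, 3, 0, 0); (0, 0, 0, 0, 1, 1, 0); (2, 2, 0, 0, 0, 0, 0); (1, 1, 1, 1, 0, 0, 0))


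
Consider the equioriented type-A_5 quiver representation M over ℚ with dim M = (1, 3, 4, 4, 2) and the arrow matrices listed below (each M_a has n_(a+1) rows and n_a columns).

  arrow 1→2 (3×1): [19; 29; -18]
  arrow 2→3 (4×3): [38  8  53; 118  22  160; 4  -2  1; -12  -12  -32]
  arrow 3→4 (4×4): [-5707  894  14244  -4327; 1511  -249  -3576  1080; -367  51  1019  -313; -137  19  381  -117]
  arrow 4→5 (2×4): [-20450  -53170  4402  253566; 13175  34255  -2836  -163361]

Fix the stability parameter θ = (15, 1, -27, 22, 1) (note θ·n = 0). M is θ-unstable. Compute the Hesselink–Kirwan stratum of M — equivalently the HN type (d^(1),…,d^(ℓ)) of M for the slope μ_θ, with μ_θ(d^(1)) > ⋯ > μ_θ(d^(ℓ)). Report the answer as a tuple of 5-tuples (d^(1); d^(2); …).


Interval decomposition of M: I[1,2], I[2,4], I[2,5], I[3,4], I[3,5].
HN type (ℓ=5): μ^(1)=22; μ^(2)=23/2; μ^(3)=8; μ^(4)=-13; μ^(5)=-27

((0, 0, 0, 2, 0); (0, 0, 0, 2, 2); (1, 1, 0, 0, 0); (0, 2, 2, 0, 0); (0, 0, 2, 0, 0))


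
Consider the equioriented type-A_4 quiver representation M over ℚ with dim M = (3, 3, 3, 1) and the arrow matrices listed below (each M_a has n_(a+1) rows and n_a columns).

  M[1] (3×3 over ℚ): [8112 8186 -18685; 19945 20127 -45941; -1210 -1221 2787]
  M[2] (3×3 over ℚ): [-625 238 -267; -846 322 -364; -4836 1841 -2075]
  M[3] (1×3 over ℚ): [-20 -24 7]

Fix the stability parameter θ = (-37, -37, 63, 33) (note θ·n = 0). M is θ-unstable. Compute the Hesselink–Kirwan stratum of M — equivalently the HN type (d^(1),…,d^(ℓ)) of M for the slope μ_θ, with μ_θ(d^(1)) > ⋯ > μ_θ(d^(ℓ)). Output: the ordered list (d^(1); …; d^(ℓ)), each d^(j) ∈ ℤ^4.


Via rank(M_{q-1}∘⋯∘M_p): M ≅ I[1,2], I[1,3], I[1,4], I[3,3].
μ_θ-semistable layers: μ^(1)=63; μ^(2)=48; μ^(3)=-37

((0, 0, 2, 0); (0, 0, 1, 1); (3, 3, 0, 0))


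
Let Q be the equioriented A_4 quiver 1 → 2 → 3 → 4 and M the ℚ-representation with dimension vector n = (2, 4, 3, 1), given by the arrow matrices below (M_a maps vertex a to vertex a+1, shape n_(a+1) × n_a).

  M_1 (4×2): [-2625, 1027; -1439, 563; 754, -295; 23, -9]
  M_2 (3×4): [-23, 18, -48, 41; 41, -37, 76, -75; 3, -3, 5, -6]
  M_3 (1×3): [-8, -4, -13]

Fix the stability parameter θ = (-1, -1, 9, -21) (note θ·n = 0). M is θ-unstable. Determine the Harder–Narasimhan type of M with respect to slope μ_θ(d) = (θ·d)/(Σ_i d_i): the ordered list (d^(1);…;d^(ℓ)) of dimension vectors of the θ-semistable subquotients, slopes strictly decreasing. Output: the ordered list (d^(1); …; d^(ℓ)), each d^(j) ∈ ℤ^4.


Barcode: M ≅ I[1,3], I[1,4], I[2,2], I[2,3]. HN layers by μ_θ (3 steps, strictly decreasing):
  μ^(1)=9; μ^(2)=-1; μ^(3)=-7/2

((0, 0, 2, 0); (1, 3, 0, 0); (1, 1, 1, 1))


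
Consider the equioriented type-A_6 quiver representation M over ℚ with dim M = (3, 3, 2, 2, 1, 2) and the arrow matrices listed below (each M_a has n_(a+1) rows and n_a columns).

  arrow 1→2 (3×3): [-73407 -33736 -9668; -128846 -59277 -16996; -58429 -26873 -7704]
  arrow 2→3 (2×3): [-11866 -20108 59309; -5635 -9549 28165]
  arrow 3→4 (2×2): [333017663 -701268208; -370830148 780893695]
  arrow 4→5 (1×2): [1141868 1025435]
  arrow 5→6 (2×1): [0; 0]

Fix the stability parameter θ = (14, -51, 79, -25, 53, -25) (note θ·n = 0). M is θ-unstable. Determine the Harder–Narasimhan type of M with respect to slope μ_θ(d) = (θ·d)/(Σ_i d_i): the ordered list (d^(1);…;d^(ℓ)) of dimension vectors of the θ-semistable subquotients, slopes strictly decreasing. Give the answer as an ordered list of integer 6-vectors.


Interval decomposition of M: I[1,1], I[1,4], I[1,5], I[2,2], I[6,6]^2.
HN type (ℓ=6): μ^(1)=53; μ^(2)=27; μ^(3)=14; μ^(4)=-37/2; μ^(5)=-25; μ^(6)=-51

((0, 0, 0, 0, 1, 0); (0, 0, 2, 2, 0, 0); (1, 0, 0, 0, 0, 0); (2, 2, 0, 0, 0, 0); (0, 0, 0, 0, 0, 2); (0, 1, 0, 0, 0, 0))


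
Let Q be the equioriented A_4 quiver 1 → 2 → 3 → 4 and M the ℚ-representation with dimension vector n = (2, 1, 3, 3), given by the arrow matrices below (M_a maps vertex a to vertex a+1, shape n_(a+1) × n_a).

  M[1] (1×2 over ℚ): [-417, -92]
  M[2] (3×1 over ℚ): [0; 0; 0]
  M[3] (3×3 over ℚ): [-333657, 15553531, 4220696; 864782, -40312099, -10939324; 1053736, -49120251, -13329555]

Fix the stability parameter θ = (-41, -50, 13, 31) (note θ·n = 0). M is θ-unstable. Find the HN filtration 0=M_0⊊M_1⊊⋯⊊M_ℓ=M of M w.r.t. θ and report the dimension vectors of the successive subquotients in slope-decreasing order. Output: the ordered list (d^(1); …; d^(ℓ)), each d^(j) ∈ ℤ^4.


Via rank(M_{q-1}∘⋯∘M_p): M ≅ I[1,1], I[1,2], I[3,4]^3.
μ_θ-semistable layers: μ^(1)=31; μ^(2)=13; μ^(3)=-41; μ^(4)=-91/2

((0, 0, 0, 3); (0, 0, 3, 0); (1, 0, 0, 0); (1, 1, 0, 0))


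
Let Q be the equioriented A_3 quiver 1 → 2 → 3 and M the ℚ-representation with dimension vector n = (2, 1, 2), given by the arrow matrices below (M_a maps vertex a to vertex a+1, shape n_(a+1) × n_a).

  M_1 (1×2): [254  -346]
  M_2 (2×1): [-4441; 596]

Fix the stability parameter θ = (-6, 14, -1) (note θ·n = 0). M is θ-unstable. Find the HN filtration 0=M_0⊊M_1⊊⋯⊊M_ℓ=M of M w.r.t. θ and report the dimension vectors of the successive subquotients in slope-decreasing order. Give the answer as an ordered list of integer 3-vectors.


Via rank(M_{q-1}∘⋯∘M_p): M ≅ I[1,1], I[1,3], I[3,3].
μ_θ-semistable layers: μ^(1)=13/2; μ^(2)=-1; μ^(3)=-6

((0, 1, 1); (0, 0, 1); (2, 0, 0))


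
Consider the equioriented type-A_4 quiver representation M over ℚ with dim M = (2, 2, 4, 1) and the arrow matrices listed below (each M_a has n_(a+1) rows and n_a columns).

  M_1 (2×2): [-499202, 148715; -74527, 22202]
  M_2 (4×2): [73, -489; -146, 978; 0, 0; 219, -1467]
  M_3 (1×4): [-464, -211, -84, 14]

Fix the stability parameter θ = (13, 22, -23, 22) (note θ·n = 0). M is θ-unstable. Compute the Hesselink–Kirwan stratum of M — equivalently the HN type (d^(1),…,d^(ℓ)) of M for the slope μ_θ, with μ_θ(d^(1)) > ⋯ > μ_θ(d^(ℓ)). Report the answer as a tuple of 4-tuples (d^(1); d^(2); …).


Via rank(M_{q-1}∘⋯∘M_p): M ≅ I[1,2], I[1,3], I[3,3]^2, I[3,4].
μ_θ-semistable layers: μ^(1)=22; μ^(2)=13; μ^(3)=4; μ^(4)=-23

((0, 1, 0, 1); (1, 0, 0, 0); (1, 1, 1, 0); (0, 0, 3, 0))


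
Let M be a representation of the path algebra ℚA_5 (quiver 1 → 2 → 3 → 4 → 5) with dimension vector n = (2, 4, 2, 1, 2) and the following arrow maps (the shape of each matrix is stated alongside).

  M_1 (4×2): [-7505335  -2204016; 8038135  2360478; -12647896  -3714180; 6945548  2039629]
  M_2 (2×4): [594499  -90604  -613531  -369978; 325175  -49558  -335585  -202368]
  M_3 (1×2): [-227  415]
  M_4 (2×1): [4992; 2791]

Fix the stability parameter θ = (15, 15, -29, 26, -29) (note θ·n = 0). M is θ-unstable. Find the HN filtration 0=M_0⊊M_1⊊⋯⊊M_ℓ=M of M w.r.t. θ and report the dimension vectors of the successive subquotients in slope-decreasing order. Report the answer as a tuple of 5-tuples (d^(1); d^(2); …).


Via rank(M_{q-1}∘⋯∘M_p): M ≅ I[1,3], I[1,5], I[2,2]^2, I[5,5].
μ_θ-semistable layers: μ^(1)=15; μ^(2)=1/3; μ^(3)=-2/5; μ^(4)=-29

((0, 2, 0, 0, 0); (1, 1, 1, 0, 0); (1, 1, 1, 1, 1); (0, 0, 0, 0, 1))


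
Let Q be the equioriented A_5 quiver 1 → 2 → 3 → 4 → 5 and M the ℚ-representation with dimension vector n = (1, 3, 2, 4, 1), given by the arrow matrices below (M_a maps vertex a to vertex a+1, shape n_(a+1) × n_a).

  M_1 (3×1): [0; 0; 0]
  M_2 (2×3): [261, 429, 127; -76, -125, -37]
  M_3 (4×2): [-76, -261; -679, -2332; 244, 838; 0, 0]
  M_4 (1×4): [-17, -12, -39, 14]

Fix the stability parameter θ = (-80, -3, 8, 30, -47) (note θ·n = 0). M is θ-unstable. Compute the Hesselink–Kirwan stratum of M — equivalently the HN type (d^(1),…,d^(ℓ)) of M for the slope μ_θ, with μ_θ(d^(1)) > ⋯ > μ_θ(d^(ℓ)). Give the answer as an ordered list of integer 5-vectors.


Interval decomposition of M: I[1,1], I[2,2], I[2,4], I[2,5], I[4,4]^2.
HN type (ℓ=4): μ^(1)=30; μ^(2)=8; μ^(3)=-3; μ^(4)=-80

((0, 0, 0, 3, 0); (0, 0, 1, 0, 0); (0, 3, 1, 1, 1); (1, 0, 0, 0, 0))


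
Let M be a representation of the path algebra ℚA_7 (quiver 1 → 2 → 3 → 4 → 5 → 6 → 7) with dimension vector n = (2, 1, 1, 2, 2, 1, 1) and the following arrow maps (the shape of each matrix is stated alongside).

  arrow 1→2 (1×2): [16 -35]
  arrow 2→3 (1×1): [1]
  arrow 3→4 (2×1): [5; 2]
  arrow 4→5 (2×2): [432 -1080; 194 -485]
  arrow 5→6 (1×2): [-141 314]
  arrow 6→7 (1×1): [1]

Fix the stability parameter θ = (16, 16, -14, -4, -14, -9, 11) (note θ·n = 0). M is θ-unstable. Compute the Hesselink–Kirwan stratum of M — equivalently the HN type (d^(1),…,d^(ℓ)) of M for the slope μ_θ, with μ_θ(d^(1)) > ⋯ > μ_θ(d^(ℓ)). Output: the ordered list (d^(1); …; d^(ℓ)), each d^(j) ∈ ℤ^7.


Barcode: M ≅ I[1,1], I[1,4], I[4,7], I[5,5]. HN layers by μ_θ (5 steps, strictly decreasing):
  μ^(1)=16; μ^(2)=11; μ^(3)=7/2; μ^(4)=-9; μ^(5)=-14

((1, 0, 0, 0, 0, 0, 0); (0, 0, 0, 0, 0, 0, 1); (1, 1, 1, 1, 0, 0, 0); (0, 0, 0, 1, 1, 1, 0); (0, 0, 0, 0, 1, 0, 0))


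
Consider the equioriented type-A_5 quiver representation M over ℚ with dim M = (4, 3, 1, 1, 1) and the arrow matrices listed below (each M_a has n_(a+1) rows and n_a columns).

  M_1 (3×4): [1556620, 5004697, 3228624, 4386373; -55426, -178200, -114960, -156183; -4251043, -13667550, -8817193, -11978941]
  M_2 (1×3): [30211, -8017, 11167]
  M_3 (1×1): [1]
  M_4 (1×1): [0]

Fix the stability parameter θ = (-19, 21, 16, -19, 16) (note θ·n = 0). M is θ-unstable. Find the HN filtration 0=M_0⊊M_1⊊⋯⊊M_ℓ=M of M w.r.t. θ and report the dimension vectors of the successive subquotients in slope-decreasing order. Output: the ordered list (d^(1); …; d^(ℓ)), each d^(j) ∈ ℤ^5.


Interval decomposition of M: I[1,1], I[1,2]^2, I[1,4], I[5,5].
HN type (ℓ=4): μ^(1)=21; μ^(2)=16; μ^(3)=6; μ^(4)=-19

((0, 2, 0, 0, 0); (0, 0, 0, 0, 1); (0, 1, 1, 1, 0); (4, 0, 0, 0, 0))


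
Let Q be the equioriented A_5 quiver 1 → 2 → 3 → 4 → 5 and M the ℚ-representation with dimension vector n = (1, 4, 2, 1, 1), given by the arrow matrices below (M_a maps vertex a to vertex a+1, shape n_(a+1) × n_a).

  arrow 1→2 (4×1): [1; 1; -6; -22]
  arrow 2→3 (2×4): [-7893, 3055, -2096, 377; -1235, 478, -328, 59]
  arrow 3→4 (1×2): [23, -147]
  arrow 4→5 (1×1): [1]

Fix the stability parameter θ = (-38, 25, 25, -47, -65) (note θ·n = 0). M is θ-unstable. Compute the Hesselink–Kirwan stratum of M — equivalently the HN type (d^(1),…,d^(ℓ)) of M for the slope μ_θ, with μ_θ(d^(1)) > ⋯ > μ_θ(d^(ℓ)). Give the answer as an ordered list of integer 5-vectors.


Barcode: M ≅ I[1,5], I[2,2]^2, I[2,3]. HN layers by μ_θ (3 steps, strictly decreasing):
  μ^(1)=25; μ^(2)=-31/2; μ^(3)=-38

((0, 3, 1, 0, 0); (0, 1, 1, 1, 1); (1, 0, 0, 0, 0))


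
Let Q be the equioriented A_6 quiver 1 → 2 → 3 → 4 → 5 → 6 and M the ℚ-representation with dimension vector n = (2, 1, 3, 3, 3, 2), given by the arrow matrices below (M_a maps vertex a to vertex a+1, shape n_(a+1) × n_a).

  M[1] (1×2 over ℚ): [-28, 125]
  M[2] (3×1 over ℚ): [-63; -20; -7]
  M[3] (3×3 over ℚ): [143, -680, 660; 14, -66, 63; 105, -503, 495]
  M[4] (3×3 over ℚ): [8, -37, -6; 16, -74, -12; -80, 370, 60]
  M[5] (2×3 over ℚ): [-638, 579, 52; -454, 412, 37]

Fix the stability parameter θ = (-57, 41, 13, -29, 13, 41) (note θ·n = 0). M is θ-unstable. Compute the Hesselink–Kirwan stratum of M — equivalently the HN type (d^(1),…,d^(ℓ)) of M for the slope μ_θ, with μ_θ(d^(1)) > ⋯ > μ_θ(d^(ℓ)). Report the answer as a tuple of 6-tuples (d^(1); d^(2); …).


Via rank(M_{q-1}∘⋯∘M_p): M ≅ I[1,1], I[1,5], I[3,4]^2, I[5,6]^2.
μ_θ-semistable layers: μ^(1)=41; μ^(2)=13; μ^(3)=25/3; μ^(4)=-8; μ^(5)=-57

((0, 0, 0, 0, 0, 2); (0, 0, 0, 0, 3, 0); (0, 1, 1, 1, 0, 0); (0, 0, 2, 2, 0, 0); (2, 0, 0, 0, 0, 0))


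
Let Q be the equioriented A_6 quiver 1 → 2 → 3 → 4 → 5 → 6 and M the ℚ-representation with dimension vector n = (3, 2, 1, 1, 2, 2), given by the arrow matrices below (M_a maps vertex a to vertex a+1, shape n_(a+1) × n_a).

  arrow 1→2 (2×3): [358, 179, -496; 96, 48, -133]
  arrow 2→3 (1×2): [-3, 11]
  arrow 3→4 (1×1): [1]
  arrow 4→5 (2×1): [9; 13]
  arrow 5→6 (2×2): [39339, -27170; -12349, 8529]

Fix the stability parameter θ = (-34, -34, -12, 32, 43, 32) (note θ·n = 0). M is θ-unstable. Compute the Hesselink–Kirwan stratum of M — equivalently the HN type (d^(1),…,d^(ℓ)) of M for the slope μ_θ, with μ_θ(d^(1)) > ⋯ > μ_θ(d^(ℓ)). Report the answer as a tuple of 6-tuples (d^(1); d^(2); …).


Via rank(M_{q-1}∘⋯∘M_p): M ≅ I[1,1], I[1,2], I[1,6], I[5,6].
μ_θ-semistable layers: μ^(1)=75/2; μ^(2)=32; μ^(3)=-12; μ^(4)=-34

((0, 0, 0, 0, 2, 2); (0, 0, 0, 1, 0, 0); (0, 0, 1, 0, 0, 0); (3, 2, 0, 0, 0, 0))


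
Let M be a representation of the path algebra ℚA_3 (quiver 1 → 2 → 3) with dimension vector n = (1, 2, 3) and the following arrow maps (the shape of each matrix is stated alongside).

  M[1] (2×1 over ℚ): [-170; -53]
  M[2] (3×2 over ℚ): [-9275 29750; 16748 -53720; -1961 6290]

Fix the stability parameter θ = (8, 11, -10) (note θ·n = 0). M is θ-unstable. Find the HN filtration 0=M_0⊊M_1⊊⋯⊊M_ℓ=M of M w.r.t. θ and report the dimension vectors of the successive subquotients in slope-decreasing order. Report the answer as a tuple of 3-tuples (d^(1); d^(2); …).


Barcode: M ≅ I[1,2], I[2,3], I[3,3]^2. HN layers by μ_θ (4 steps, strictly decreasing):
  μ^(1)=11; μ^(2)=8; μ^(3)=1/2; μ^(4)=-10

((0, 1, 0); (1, 0, 0); (0, 1, 1); (0, 0, 2))


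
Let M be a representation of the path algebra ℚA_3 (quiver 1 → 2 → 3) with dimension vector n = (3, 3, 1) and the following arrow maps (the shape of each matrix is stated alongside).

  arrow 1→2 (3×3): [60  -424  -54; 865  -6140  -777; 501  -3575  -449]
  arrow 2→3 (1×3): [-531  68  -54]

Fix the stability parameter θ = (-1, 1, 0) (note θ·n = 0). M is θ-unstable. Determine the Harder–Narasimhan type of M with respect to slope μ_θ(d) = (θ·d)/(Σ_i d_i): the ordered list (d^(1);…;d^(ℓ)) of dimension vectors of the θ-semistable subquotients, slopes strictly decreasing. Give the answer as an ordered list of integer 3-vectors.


Via rank(M_{q-1}∘⋯∘M_p): M ≅ I[1,2]^2, I[1,3].
μ_θ-semistable layers: μ^(1)=1; μ^(2)=1/2; μ^(3)=-1

((0, 2, 0); (0, 1, 1); (3, 0, 0))


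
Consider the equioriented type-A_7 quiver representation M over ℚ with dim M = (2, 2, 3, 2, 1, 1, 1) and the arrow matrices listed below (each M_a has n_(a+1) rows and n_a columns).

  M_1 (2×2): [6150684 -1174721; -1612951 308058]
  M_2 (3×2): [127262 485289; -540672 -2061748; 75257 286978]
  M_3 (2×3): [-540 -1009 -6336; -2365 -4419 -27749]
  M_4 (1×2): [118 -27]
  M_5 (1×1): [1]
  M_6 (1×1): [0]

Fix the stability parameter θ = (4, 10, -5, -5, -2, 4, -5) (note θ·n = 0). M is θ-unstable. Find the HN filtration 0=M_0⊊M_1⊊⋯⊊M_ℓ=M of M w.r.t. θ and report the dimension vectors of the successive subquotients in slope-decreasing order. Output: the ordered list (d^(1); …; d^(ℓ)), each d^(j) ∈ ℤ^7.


Barcode: M ≅ I[1,3], I[1,6], I[3,4], I[7,7]. HN layers by μ_θ (4 steps, strictly decreasing):
  μ^(1)=4; μ^(2)=3; μ^(3)=2/5; μ^(4)=-5

((0, 0, 0, 0, 0, 1, 0); (1, 1, 1, 0, 0, 0, 0); (1, 1, 1, 1, 1, 0, 0); (0, 0, 1, 1, 0, 0, 1))


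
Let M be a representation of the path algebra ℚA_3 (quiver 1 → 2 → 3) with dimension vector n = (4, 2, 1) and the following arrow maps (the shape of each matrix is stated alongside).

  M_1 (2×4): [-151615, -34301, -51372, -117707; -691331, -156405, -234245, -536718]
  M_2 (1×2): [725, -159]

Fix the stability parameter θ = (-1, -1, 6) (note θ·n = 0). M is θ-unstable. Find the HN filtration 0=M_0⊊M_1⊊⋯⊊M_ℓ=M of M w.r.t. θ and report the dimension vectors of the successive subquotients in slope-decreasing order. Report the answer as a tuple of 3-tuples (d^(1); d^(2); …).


Barcode: M ≅ I[1,1]^2, I[1,2], I[1,3]. HN layers by μ_θ (2 steps, strictly decreasing):
  μ^(1)=6; μ^(2)=-1

((0, 0, 1); (4, 2, 0))


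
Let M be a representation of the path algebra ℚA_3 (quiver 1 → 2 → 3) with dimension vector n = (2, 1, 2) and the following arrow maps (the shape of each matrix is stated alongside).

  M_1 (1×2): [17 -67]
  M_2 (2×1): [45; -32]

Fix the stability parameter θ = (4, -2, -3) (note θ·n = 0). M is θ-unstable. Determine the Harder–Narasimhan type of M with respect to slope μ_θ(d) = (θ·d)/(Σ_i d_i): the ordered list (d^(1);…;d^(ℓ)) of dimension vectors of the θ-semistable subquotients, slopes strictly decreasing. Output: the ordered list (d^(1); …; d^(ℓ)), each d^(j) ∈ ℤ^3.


Interval decomposition of M: I[1,1], I[1,3], I[3,3].
HN type (ℓ=3): μ^(1)=4; μ^(2)=-1/3; μ^(3)=-3

((1, 0, 0); (1, 1, 1); (0, 0, 1))


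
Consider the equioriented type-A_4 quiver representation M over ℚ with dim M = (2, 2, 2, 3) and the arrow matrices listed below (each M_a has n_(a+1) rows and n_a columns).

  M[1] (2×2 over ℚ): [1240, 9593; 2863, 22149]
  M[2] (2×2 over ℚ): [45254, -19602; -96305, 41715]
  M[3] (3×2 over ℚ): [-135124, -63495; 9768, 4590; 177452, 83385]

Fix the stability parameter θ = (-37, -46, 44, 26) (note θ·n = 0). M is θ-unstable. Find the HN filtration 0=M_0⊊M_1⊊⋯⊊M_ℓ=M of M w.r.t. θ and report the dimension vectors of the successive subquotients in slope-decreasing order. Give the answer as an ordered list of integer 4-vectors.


Barcode: M ≅ I[1,2], I[1,4], I[3,3], I[4,4]^2. HN layers by μ_θ (4 steps, strictly decreasing):
  μ^(1)=44; μ^(2)=35; μ^(3)=26; μ^(4)=-83/2

((0, 0, 1, 0); (0, 0, 1, 1); (0, 0, 0, 2); (2, 2, 0, 0))


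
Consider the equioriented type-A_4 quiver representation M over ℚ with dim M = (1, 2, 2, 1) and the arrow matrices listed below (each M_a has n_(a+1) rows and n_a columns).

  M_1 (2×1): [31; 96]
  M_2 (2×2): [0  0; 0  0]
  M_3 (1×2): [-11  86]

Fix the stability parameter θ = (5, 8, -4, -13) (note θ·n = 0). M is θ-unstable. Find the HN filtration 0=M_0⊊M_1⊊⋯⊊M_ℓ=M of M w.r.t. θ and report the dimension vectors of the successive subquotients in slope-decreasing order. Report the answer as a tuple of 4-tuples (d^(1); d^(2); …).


Barcode: M ≅ I[1,2], I[2,2], I[3,3], I[3,4]. HN layers by μ_θ (4 steps, strictly decreasing):
  μ^(1)=8; μ^(2)=5; μ^(3)=-4; μ^(4)=-17/2

((0, 2, 0, 0); (1, 0, 0, 0); (0, 0, 1, 0); (0, 0, 1, 1))


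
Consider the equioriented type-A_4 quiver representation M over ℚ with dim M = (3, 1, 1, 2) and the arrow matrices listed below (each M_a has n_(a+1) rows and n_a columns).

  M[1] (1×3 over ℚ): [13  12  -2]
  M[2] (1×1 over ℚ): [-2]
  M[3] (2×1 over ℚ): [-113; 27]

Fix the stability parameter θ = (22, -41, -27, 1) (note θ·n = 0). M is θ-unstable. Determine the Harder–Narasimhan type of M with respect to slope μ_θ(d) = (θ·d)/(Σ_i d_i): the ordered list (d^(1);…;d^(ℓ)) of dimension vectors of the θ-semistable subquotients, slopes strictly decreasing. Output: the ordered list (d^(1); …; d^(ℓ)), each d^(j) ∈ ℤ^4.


Interval decomposition of M: I[1,1]^2, I[1,4], I[4,4].
HN type (ℓ=3): μ^(1)=22; μ^(2)=1; μ^(3)=-46/3

((2, 0, 0, 0); (0, 0, 0, 2); (1, 1, 1, 0))


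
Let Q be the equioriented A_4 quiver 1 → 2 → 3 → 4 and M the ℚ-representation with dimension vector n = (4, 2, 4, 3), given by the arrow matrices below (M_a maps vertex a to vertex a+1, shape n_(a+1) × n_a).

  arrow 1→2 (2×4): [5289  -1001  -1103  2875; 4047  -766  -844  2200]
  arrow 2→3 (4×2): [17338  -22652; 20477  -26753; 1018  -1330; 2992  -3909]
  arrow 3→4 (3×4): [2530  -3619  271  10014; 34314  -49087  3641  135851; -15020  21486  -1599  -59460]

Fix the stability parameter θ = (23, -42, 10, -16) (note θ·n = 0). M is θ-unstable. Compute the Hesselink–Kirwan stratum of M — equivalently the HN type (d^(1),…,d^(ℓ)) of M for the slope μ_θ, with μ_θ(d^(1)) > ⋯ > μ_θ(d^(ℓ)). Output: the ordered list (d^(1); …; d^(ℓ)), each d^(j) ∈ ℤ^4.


Via rank(M_{q-1}∘⋯∘M_p): M ≅ I[1,1]^2, I[1,4]^2, I[3,3], I[3,4].
μ_θ-semistable layers: μ^(1)=23; μ^(2)=10; μ^(3)=-3; μ^(4)=-19/2

((2, 0, 0, 0); (0, 0, 1, 0); (0, 0, 3, 3); (2, 2, 0, 0))


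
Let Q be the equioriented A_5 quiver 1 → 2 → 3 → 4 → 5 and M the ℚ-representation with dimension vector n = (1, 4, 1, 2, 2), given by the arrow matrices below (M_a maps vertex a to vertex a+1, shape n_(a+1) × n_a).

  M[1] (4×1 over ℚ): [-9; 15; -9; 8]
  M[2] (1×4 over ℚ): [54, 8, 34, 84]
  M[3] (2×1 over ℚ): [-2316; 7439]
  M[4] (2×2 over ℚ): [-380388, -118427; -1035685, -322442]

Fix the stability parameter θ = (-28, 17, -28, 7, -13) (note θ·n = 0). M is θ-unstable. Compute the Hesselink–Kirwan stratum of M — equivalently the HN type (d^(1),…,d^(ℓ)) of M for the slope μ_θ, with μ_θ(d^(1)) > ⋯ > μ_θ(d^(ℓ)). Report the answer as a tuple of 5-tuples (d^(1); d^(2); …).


Interval decomposition of M: I[1,2], I[2,2]^2, I[2,5], I[4,5].
HN type (ℓ=4): μ^(1)=17; μ^(2)=-3; μ^(3)=-11/2; μ^(4)=-28

((0, 3, 0, 0, 0); (0, 0, 0, 2, 2); (0, 1, 1, 0, 0); (1, 0, 0, 0, 0))


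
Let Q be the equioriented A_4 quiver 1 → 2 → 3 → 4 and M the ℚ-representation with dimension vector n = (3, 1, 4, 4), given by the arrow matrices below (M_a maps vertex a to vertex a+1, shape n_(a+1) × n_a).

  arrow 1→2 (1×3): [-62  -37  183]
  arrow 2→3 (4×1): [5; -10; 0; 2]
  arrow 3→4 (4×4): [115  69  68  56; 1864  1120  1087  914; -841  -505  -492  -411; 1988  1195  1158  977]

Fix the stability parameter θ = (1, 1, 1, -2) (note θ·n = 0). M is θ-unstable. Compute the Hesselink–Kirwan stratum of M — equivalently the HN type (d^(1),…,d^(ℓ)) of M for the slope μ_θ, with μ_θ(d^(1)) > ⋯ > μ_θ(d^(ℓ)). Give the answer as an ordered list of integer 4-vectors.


Interval decomposition of M: I[1,1]^2, I[1,4], I[3,4]^3.
HN type (ℓ=3): μ^(1)=1; μ^(2)=1/4; μ^(3)=-1/2

((2, 0, 0, 0); (1, 1, 1, 1); (0, 0, 3, 3))


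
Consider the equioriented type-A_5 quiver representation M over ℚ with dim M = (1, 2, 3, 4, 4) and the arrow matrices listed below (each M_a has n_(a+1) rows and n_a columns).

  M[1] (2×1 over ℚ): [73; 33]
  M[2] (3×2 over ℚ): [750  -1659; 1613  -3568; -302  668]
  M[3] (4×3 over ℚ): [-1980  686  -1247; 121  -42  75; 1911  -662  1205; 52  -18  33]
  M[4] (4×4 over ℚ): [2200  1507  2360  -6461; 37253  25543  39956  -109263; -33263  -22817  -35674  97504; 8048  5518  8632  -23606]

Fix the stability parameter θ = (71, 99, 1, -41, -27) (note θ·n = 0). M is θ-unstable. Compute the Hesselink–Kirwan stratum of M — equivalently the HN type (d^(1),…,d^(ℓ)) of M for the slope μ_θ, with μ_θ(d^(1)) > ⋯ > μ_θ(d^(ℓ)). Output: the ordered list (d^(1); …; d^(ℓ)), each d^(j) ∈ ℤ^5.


Barcode: M ≅ I[1,5], I[2,3], I[3,5], I[4,4], I[4,5], I[5,5]. HN layers by μ_θ (5 steps, strictly decreasing):
  μ^(1)=50; μ^(2)=103/5; μ^(3)=-67/3; μ^(4)=-27; μ^(5)=-41

((0, 1, 1, 0, 0); (1, 1, 1, 1, 1); (0, 0, 1, 1, 1); (0, 0, 0, 0, 2); (0, 0, 0, 2, 0))


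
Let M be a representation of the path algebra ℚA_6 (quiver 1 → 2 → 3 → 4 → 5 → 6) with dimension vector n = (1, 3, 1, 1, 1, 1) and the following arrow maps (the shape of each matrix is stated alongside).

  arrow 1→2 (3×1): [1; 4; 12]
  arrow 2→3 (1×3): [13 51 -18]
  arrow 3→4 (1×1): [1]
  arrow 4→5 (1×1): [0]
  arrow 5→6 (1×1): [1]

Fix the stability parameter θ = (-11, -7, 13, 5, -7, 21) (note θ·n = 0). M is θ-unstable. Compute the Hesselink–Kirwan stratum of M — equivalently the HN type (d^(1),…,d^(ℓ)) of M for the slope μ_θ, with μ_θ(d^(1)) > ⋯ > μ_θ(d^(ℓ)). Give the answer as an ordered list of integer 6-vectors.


Barcode: M ≅ I[1,4], I[2,2]^2, I[5,6]. HN layers by μ_θ (4 steps, strictly decreasing):
  μ^(1)=21; μ^(2)=9; μ^(3)=-7; μ^(4)=-11

((0, 0, 0, 0, 0, 1); (0, 0, 1, 1, 0, 0); (0, 3, 0, 0, 1, 0); (1, 0, 0, 0, 0, 0))


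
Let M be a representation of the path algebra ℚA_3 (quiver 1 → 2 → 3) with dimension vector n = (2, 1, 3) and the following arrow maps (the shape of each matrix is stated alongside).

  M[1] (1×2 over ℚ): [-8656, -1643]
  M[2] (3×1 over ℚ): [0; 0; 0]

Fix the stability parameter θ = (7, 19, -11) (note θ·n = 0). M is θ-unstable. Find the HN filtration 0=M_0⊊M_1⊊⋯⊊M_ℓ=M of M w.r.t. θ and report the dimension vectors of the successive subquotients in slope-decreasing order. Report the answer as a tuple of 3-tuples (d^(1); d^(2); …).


Via rank(M_{q-1}∘⋯∘M_p): M ≅ I[1,1], I[1,2], I[3,3]^3.
μ_θ-semistable layers: μ^(1)=19; μ^(2)=7; μ^(3)=-11

((0, 1, 0); (2, 0, 0); (0, 0, 3))


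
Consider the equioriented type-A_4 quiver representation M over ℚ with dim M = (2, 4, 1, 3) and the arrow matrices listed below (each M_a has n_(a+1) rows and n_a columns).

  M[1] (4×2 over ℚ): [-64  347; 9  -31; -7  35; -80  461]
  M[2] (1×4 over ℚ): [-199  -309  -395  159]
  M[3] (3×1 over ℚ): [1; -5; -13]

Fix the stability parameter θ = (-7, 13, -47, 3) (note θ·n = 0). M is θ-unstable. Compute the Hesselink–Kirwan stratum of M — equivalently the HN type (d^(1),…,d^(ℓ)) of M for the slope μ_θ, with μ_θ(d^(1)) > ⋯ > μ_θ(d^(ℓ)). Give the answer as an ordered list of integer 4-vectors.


Via rank(M_{q-1}∘⋯∘M_p): M ≅ I[1,2]^2, I[2,2], I[2,4], I[4,4]^2.
μ_θ-semistable layers: μ^(1)=13; μ^(2)=3; μ^(3)=-7; μ^(4)=-17

((0, 3, 0, 0); (0, 0, 0, 3); (2, 0, 0, 0); (0, 1, 1, 0))


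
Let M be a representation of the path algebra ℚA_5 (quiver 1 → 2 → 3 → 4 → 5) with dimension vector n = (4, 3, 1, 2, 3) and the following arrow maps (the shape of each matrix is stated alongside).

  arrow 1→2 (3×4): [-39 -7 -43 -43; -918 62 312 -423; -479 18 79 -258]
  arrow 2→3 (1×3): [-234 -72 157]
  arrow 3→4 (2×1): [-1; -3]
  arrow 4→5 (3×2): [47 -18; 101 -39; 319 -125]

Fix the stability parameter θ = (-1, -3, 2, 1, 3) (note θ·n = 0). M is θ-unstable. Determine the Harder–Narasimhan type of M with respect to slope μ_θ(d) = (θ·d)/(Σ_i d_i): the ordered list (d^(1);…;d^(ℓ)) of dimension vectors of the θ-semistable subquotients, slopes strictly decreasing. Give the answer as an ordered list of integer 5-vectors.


Via rank(M_{q-1}∘⋯∘M_p): M ≅ I[1,1], I[1,2]^2, I[1,5], I[4,5], I[5,5].
μ_θ-semistable layers: μ^(1)=3; μ^(2)=3/2; μ^(3)=1; μ^(4)=-1; μ^(5)=-2

((0, 0, 0, 0, 3); (0, 0, 1, 1, 0); (0, 0, 0, 1, 0); (1, 0, 0, 0, 0); (3, 3, 0, 0, 0))


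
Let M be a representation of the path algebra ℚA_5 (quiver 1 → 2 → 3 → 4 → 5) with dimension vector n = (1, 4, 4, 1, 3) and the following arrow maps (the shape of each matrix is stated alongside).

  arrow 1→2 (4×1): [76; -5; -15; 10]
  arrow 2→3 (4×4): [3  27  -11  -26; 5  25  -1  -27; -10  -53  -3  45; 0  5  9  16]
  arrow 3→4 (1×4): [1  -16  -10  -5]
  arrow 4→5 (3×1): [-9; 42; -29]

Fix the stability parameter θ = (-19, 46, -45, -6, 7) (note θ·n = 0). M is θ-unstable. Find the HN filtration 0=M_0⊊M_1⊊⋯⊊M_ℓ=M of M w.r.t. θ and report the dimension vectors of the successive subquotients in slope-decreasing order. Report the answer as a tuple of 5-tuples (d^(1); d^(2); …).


Interval decomposition of M: I[1,5], I[2,3]^3, I[5,5]^2.
HN type (ℓ=4): μ^(1)=7; μ^(2)=1/2; μ^(3)=-5/3; μ^(4)=-19

((0, 0, 0, 0, 3); (0, 3, 3, 0, 0); (0, 1, 1, 1, 0); (1, 0, 0, 0, 0))


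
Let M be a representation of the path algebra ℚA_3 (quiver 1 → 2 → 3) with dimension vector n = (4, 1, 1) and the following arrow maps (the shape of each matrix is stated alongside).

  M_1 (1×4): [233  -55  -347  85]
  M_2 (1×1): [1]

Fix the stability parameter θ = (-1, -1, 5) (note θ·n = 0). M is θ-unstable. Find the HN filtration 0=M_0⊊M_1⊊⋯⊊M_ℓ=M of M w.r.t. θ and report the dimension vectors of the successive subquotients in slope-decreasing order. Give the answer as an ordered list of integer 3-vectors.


Interval decomposition of M: I[1,1]^3, I[1,3].
HN type (ℓ=2): μ^(1)=5; μ^(2)=-1

((0, 0, 1); (4, 1, 0))


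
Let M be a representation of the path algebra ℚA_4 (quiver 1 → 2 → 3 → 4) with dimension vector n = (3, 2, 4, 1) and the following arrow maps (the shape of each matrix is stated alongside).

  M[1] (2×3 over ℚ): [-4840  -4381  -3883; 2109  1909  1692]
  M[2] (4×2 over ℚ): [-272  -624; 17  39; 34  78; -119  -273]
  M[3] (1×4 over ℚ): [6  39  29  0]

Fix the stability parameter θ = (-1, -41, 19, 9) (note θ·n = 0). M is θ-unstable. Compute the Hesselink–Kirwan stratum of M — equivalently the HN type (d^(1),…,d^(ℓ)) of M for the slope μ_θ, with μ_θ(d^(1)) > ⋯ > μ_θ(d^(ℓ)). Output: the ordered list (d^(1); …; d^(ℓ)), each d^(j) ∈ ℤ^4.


Barcode: M ≅ I[1,1], I[1,2], I[1,4], I[3,3]^3. HN layers by μ_θ (4 steps, strictly decreasing):
  μ^(1)=19; μ^(2)=14; μ^(3)=-1; μ^(4)=-21

((0, 0, 3, 0); (0, 0, 1, 1); (1, 0, 0, 0); (2, 2, 0, 0))


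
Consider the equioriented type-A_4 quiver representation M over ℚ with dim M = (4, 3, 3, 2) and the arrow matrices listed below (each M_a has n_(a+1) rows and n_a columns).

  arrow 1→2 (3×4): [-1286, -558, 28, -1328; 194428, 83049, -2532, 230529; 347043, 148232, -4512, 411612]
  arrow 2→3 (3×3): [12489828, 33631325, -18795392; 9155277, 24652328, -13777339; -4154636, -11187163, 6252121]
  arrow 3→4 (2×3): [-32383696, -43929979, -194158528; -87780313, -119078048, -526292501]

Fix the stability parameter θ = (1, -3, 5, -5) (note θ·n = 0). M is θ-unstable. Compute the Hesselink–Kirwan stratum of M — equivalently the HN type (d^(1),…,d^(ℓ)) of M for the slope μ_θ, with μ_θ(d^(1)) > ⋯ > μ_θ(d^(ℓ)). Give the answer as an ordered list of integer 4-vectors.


Via rank(M_{q-1}∘⋯∘M_p): M ≅ I[1,1], I[1,3], I[1,4]^2.
μ_θ-semistable layers: μ^(1)=5; μ^(2)=1; μ^(3)=0; μ^(4)=-1

((0, 0, 1, 0); (1, 0, 0, 0); (0, 0, 2, 2); (3, 3, 0, 0))


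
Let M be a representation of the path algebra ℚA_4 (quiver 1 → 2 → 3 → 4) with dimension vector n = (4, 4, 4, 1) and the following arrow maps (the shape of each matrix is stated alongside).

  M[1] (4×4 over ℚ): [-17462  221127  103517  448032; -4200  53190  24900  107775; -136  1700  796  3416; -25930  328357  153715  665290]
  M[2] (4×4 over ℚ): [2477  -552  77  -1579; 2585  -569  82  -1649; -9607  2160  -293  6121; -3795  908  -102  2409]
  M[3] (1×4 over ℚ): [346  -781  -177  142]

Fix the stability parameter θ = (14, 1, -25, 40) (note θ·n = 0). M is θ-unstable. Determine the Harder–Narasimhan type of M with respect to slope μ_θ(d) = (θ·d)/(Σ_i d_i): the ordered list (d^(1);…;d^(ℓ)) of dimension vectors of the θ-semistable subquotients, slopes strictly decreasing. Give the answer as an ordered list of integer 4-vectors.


Via rank(M_{q-1}∘⋯∘M_p): M ≅ I[1,1]^2, I[1,2], I[1,4], I[2,3]^2, I[3,3].
μ_θ-semistable layers: μ^(1)=40; μ^(2)=14; μ^(3)=15/2; μ^(4)=-10/3; μ^(5)=-12; μ^(6)=-25

((0, 0, 0, 1); (2, 0, 0, 0); (1, 1, 0, 0); (1, 1, 1, 0); (0, 2, 2, 0); (0, 0, 1, 0))


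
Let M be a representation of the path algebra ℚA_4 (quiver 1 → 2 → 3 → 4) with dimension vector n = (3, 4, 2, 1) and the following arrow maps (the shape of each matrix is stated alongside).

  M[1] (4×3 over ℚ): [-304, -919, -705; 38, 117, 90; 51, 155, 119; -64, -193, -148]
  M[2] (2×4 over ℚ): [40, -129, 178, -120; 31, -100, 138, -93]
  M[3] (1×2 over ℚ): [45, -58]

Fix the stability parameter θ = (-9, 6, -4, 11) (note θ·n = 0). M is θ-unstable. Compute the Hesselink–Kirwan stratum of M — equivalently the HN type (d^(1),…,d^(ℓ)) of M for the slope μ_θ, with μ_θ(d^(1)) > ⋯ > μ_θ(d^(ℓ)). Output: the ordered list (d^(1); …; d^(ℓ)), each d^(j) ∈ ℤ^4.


Interval decomposition of M: I[1,2], I[1,3], I[1,4], I[2,2].
HN type (ℓ=4): μ^(1)=11; μ^(2)=6; μ^(3)=1; μ^(4)=-9

((0, 0, 0, 1); (0, 2, 0, 0); (0, 2, 2, 0); (3, 0, 0, 0))


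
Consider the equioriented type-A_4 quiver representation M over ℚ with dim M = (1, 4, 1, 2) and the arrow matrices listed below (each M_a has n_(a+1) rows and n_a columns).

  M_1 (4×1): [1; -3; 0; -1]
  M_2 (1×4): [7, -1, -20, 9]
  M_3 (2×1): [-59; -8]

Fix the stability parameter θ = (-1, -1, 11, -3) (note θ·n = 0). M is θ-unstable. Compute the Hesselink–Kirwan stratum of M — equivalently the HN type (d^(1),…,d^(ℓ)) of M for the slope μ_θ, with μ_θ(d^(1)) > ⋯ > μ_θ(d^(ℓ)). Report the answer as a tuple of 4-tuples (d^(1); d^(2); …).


Barcode: M ≅ I[1,4], I[2,2]^3, I[4,4]. HN layers by μ_θ (3 steps, strictly decreasing):
  μ^(1)=4; μ^(2)=-1; μ^(3)=-3

((0, 0, 1, 1); (1, 4, 0, 0); (0, 0, 0, 1))


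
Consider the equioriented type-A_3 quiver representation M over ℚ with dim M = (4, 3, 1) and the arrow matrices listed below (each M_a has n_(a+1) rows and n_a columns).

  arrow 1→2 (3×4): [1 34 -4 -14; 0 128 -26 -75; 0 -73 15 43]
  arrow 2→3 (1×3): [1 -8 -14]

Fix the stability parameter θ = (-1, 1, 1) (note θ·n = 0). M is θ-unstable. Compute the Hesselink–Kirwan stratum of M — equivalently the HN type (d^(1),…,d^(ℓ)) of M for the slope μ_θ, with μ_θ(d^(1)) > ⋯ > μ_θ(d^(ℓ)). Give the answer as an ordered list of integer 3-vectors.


Interval decomposition of M: I[1,1], I[1,2]^2, I[1,3].
HN type (ℓ=2): μ^(1)=1; μ^(2)=-1

((0, 3, 1); (4, 0, 0))
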